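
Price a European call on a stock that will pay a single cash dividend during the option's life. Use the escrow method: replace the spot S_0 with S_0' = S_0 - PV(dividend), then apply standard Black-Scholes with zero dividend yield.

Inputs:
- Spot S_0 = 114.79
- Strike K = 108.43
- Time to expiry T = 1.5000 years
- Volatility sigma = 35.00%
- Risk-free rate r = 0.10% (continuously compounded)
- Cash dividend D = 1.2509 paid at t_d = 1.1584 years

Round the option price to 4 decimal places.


PV(D) = D * exp(-r * t_d) = 1.2509 * 0.99884227 = 1.24945180
S_0' = S_0 - PV(D) = 114.7900 - 1.24945180 = 113.54054820
d1 = (ln(S_0'/K) + (r + sigma^2/2)*T) / (sigma*sqrt(T)) = 0.32526943
d2 = d1 - sigma*sqrt(T) = -0.10339128
exp(-rT) = 0.99850112
N(d1) = 0.62751142; N(d2) = 0.45882622
C = S_0' * N(d1) - K * exp(-rT) * N(d2) = 113.54054820 * 0.62751142 - 108.4300 * 0.99850112 * 0.45882622 = 21.5720

Answer: Price = 21.5720


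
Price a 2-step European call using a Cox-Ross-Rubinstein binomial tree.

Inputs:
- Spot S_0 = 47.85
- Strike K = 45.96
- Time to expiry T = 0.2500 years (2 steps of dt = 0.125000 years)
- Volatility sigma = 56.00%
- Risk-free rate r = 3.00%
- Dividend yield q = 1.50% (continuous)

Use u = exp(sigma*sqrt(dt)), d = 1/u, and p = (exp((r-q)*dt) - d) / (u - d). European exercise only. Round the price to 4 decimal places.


Answer: Price = V(0,0) = 6.1041

Derivation:
dt = T/N = 0.125000
u = exp(sigma*sqrt(dt)) = 1.218950; d = 1/u = 0.820378
p = (exp((r-q)*dt) - d) / (u - d) = 0.455372
Discount per step: exp(-r*dt) = 0.996257
Stock lattice S(k, i) with i counting down-moves:
  k=0: S(0,0) = 47.8500
  k=1: S(1,0) = 58.3268; S(1,1) = 39.2551
  k=2: S(2,0) = 71.0974; S(2,1) = 47.8500; S(2,2) = 32.2040
Terminal payoffs V(N, i) = max(S_T - K, 0):
  V(2,0) = 25.137410; V(2,1) = 1.890000; V(2,2) = 0.000000
Backward induction: V(k, i) = exp(-r*dt) * [p * V(k+1, i) + (1-p) * V(k+1, i+1)].
  V(1,0) = exp(-r*dt) * [p*25.137410 + (1-p)*1.890000] = 12.429528
  V(1,1) = exp(-r*dt) * [p*1.890000 + (1-p)*0.000000] = 0.857432
  V(0,0) = exp(-r*dt) * [p*12.429528 + (1-p)*0.857432] = 6.104111


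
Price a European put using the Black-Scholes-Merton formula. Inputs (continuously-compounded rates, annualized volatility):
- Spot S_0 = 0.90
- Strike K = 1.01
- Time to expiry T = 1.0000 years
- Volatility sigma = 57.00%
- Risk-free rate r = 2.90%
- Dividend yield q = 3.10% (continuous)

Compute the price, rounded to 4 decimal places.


Answer: Price = 0.2665

Derivation:
d1 = (ln(S/K) + (r - q + 0.5*sigma^2) * T) / (sigma * sqrt(T)) = 0.07919150
d2 = d1 - sigma * sqrt(T) = -0.49080850
exp(-rT) = 0.97141646; exp(-qT) = 0.96947557
P = K * exp(-rT) * N(-d2) - S_0 * exp(-qT) * N(-d1)
N(-d1) = 0.46844015; N(-d2) = 0.68821905
P = 1.0100 * 0.97141646 * 0.68821905 - 0.9000 * 0.96947557 * 0.46844015 = 0.2665


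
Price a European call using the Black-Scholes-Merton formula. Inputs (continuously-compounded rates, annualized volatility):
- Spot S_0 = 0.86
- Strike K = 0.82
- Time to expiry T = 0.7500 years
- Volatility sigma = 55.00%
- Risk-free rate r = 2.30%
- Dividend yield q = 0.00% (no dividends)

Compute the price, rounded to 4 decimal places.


Answer: Price = 0.1852

Derivation:
d1 = (ln(S/K) + (r - q + 0.5*sigma^2) * T) / (sigma * sqrt(T)) = 0.37436556
d2 = d1 - sigma * sqrt(T) = -0.10194841
exp(-rT) = 0.98289793; exp(-qT) = 1.00000000
C = S_0 * exp(-qT) * N(d1) - K * exp(-rT) * N(d2)
N(d1) = 0.64593382; N(d2) = 0.45939881
C = 0.8600 * 1.00000000 * 0.64593382 - 0.8200 * 0.98289793 * 0.45939881 = 0.1852


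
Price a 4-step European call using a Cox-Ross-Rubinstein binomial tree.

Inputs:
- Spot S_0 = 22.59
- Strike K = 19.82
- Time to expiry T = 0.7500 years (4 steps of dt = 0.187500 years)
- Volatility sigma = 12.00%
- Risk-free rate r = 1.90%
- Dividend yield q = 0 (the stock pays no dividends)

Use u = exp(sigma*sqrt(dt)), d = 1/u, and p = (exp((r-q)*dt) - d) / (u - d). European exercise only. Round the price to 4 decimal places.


Answer: Price = V(0,0) = 3.1265

Derivation:
dt = T/N = 0.187500
u = exp(sigma*sqrt(dt)) = 1.053335; d = 1/u = 0.949365
p = (exp((r-q)*dt) - d) / (u - d) = 0.521338
Discount per step: exp(-r*dt) = 0.996444
Stock lattice S(k, i) with i counting down-moves:
  k=0: S(0,0) = 22.5900
  k=1: S(1,0) = 23.7948; S(1,1) = 21.4462
  k=2: S(2,0) = 25.0639; S(2,1) = 22.5900; S(2,2) = 20.3602
  k=3: S(3,0) = 26.4007; S(3,1) = 23.7948; S(3,2) = 21.4462; S(3,3) = 19.3293
  k=4: S(4,0) = 27.8088; S(4,1) = 25.0639; S(4,2) = 22.5900; S(4,3) = 20.3602; S(4,4) = 18.3506
Terminal payoffs V(N, i) = max(S_T - K, 0):
  V(4,0) = 7.988825; V(4,1) = 5.243945; V(4,2) = 2.770000; V(4,3) = 0.540246; V(4,4) = 0.000000
Backward induction: V(k, i) = exp(-r*dt) * [p * V(k+1, i) + (1-p) * V(k+1, i+1)].
  V(3,0) = exp(-r*dt) * [p*7.988825 + (1-p)*5.243945] = 6.651220
  V(3,1) = exp(-r*dt) * [p*5.243945 + (1-p)*2.770000] = 4.045326
  V(3,2) = exp(-r*dt) * [p*2.770000 + (1-p)*0.540246] = 1.696647
  V(3,3) = exp(-r*dt) * [p*0.540246 + (1-p)*0.000000] = 0.280649
  V(2,0) = exp(-r*dt) * [p*6.651220 + (1-p)*4.045326] = 5.384661
  V(2,1) = exp(-r*dt) * [p*4.045326 + (1-p)*1.696647] = 2.910716
  V(2,2) = exp(-r*dt) * [p*1.696647 + (1-p)*0.280649] = 1.015240
  V(1,0) = exp(-r*dt) * [p*5.384661 + (1-p)*2.910716] = 4.185541
  V(1,1) = exp(-r*dt) * [p*2.910716 + (1-p)*1.015240] = 1.996300
  V(0,0) = exp(-r*dt) * [p*4.185541 + (1-p)*1.996300] = 3.126477


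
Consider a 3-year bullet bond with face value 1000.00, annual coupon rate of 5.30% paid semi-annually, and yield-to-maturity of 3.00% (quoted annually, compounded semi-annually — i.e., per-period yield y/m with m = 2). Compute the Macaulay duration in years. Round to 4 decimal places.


Answer: Macaulay duration = 2.8198 years

Derivation:
Coupon per period c = face * coupon_rate / m = 26.500000
Periods per year m = 2; per-period yield y/m = 0.015000
Number of cashflows N = 6
Cashflows (t years, CF_t, discount factor 1/(1+y/m)^(m*t), PV):
  t = 0.5000: CF_t = 26.500000, DF = 0.985222, PV = 26.108374
  t = 1.0000: CF_t = 26.500000, DF = 0.970662, PV = 25.722536
  t = 1.5000: CF_t = 26.500000, DF = 0.956317, PV = 25.342400
  t = 2.0000: CF_t = 26.500000, DF = 0.942184, PV = 24.967882
  t = 2.5000: CF_t = 26.500000, DF = 0.928260, PV = 24.598899
  t = 3.0000: CF_t = 1026.500000, DF = 0.914542, PV = 938.777561
Price P = sum_t PV_t = 1065.517652
Macaulay numerator sum_t t * PV_t:
  t * PV_t at t = 0.5000: 13.054187
  t * PV_t at t = 1.0000: 25.722536
  t * PV_t at t = 1.5000: 38.013601
  t * PV_t at t = 2.0000: 49.935764
  t * PV_t at t = 2.5000: 61.497247
  t * PV_t at t = 3.0000: 2816.332682
Macaulay duration D = (sum_t t * PV_t) / P = 3004.556017 / 1065.517652 = 2.819809


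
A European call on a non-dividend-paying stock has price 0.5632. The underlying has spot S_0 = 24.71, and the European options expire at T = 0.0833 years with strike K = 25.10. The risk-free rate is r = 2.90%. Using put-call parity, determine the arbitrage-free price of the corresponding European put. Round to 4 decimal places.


Answer: Put price = 0.8926

Derivation:
Put-call parity: C - P = S_0 * exp(-qT) - K * exp(-rT).
S_0 * exp(-qT) = 24.7100 * 1.00000000 = 24.71000000
K * exp(-rT) = 25.1000 * 0.99758722 = 25.03943911
P = C - S*exp(-qT) + K*exp(-rT)
P = 0.5632 - 24.71000000 + 25.03943911 = 0.8926


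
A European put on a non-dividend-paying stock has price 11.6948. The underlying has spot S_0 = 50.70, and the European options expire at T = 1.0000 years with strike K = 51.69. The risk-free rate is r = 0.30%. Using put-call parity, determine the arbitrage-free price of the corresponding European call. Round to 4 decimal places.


Answer: Call price = 10.8596

Derivation:
Put-call parity: C - P = S_0 * exp(-qT) - K * exp(-rT).
S_0 * exp(-qT) = 50.7000 * 1.00000000 = 50.70000000
K * exp(-rT) = 51.6900 * 0.99700450 = 51.53516237
C = P + S*exp(-qT) - K*exp(-rT)
C = 11.6948 + 50.70000000 - 51.53516237 = 10.8596


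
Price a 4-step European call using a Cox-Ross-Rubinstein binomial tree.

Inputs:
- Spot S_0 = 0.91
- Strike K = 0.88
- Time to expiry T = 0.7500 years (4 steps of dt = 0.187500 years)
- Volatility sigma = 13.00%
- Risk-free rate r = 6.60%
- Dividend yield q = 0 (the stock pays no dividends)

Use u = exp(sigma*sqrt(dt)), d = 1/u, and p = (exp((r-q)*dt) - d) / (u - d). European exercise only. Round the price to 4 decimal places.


dt = T/N = 0.187500
u = exp(sigma*sqrt(dt)) = 1.057906; d = 1/u = 0.945263
p = (exp((r-q)*dt) - d) / (u - d) = 0.596474
Discount per step: exp(-r*dt) = 0.987701
Stock lattice S(k, i) with i counting down-moves:
  k=0: S(0,0) = 0.9100
  k=1: S(1,0) = 0.9627; S(1,1) = 0.8602
  k=2: S(2,0) = 1.0184; S(2,1) = 0.9100; S(2,2) = 0.8131
  k=3: S(3,0) = 1.0774; S(3,1) = 0.9627; S(3,2) = 0.8602; S(3,3) = 0.7686
  k=4: S(4,0) = 1.1398; S(4,1) = 1.0184; S(4,2) = 0.9100; S(4,3) = 0.8131; S(4,4) = 0.7265
Terminal payoffs V(N, i) = max(S_T - K, 0):
  V(4,0) = 0.259804; V(4,1) = 0.138441; V(4,2) = 0.030000; V(4,3) = 0.000000; V(4,4) = 0.000000
Backward induction: V(k, i) = exp(-r*dt) * [p * V(k+1, i) + (1-p) * V(k+1, i+1)].
  V(3,0) = exp(-r*dt) * [p*0.259804 + (1-p)*0.138441] = 0.208237
  V(3,1) = exp(-r*dt) * [p*0.138441 + (1-p)*0.030000] = 0.093518
  V(3,2) = exp(-r*dt) * [p*0.030000 + (1-p)*0.000000] = 0.017674
  V(3,3) = exp(-r*dt) * [p*0.000000 + (1-p)*0.000000] = 0.000000
  V(2,0) = exp(-r*dt) * [p*0.208237 + (1-p)*0.093518] = 0.159953
  V(2,1) = exp(-r*dt) * [p*0.093518 + (1-p)*0.017674] = 0.062139
  V(2,2) = exp(-r*dt) * [p*0.017674 + (1-p)*0.000000] = 0.010413
  V(1,0) = exp(-r*dt) * [p*0.159953 + (1-p)*0.062139] = 0.119001
  V(1,1) = exp(-r*dt) * [p*0.062139 + (1-p)*0.010413] = 0.040758
  V(0,0) = exp(-r*dt) * [p*0.119001 + (1-p)*0.040758] = 0.086353

Answer: Price = V(0,0) = 0.0864


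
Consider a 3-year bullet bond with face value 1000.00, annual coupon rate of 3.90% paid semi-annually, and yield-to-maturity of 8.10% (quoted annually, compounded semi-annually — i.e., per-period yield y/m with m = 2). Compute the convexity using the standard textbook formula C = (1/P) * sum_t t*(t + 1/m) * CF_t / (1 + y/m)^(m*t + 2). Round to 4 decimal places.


Coupon per period c = face * coupon_rate / m = 19.500000
Periods per year m = 2; per-period yield y/m = 0.040500
Number of cashflows N = 6
Cashflows (t years, CF_t, discount factor 1/(1+y/m)^(m*t), PV):
  t = 0.5000: CF_t = 19.500000, DF = 0.961076, PV = 18.740990
  t = 1.0000: CF_t = 19.500000, DF = 0.923668, PV = 18.011523
  t = 1.5000: CF_t = 19.500000, DF = 0.887715, PV = 17.310450
  t = 2.0000: CF_t = 19.500000, DF = 0.853162, PV = 16.636665
  t = 2.5000: CF_t = 19.500000, DF = 0.819954, PV = 15.989106
  t = 3.0000: CF_t = 1019.500000, DF = 0.788039, PV = 803.405356
Price P = sum_t PV_t = 890.094091
Convexity numerator sum_t t*(t + 1/m) * CF_t / (1+y/m)^(m*t + 2):
  t = 0.5000: term = 8.655225
  t = 1.0000: term = 24.954998
  t = 1.5000: term = 47.967319
  t = 2.0000: term = 76.833764
  t = 2.5000: term = 110.764676
  t = 3.0000: term = 7791.836892
Convexity = (1/P) * sum = 8061.012874 / 890.094091 = 9.056360

Answer: Convexity = 9.0564


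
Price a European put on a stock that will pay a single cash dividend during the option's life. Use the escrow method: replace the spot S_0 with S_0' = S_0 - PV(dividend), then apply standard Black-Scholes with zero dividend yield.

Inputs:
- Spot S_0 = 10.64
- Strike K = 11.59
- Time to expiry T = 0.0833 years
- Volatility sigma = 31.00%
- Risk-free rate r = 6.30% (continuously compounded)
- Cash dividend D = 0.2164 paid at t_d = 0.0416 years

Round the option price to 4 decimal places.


Answer: Price = 1.1690

Derivation:
PV(D) = D * exp(-r * t_d) = 0.2164 * 0.99738263 = 0.21583360
S_0' = S_0 - PV(D) = 10.6400 - 0.21583360 = 10.42416640
d1 = (ln(S_0'/K) + (r + sigma^2/2)*T) / (sigma*sqrt(T)) = -1.08152324
d2 = d1 - sigma*sqrt(T) = -1.17099463
exp(-rT) = 0.99476585
N(-d1) = 0.86026779; N(-d2) = 0.87919953
P = K * exp(-rT) * N(-d2) - S_0' * N(-d1) = 11.5900 * 0.99476585 * 0.87919953 - 10.42416640 * 0.86026779 = 1.1690


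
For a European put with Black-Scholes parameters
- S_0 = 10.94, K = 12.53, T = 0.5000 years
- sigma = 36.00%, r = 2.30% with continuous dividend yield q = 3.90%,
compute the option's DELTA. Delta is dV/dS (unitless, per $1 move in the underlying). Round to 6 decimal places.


Answer: Delta = -0.656107

Derivation:
d1 = -0.4372275827; d2 = -0.6917860239
phi(d1) = 0.3625755137; exp(-qT) = 0.9806888952; exp(-rT) = 0.9885658722
N(-d1) = 0.6690268460
Delta = -exp(-qT) * N(-d1) = -0.9806888952 * 0.6690268460 = -0.656107


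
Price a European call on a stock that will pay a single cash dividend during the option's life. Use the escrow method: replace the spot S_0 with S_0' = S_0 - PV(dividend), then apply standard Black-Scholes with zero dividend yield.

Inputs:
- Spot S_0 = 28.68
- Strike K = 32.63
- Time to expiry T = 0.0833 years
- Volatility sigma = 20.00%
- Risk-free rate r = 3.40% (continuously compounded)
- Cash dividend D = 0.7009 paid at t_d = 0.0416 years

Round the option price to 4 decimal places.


Answer: Price = 0.0024

Derivation:
PV(D) = D * exp(-r * t_d) = 0.7009 * 0.99858660 = 0.69990935
S_0' = S_0 - PV(D) = 28.6800 - 0.69990935 = 27.98009065
d1 = (ln(S_0'/K) + (r + sigma^2/2)*T) / (sigma*sqrt(T)) = -2.58544192
d2 = d1 - sigma*sqrt(T) = -2.64316539
exp(-rT) = 0.99717181
N(d1) = 0.00486271; N(d2) = 0.00410675
C = S_0' * N(d1) - K * exp(-rT) * N(d2) = 27.98009065 * 0.00486271 - 32.6300 * 0.99717181 * 0.00410675 = 0.0024


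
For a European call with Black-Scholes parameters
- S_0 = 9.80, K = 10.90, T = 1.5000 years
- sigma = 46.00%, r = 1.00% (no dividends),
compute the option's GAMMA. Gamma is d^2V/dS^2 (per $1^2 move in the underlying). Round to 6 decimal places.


d1 = 0.1194917833; d2 = -0.4438908575
phi(d1) = 0.3961043167; exp(-qT) = 1.0000000000; exp(-rT) = 0.9851119396
Gamma = exp(-qT) * phi(d1) / (S * sigma * sqrt(T)) = 1.0000000000 * 0.3961043167 / (9.8000 * 0.4600 * 1.2247448714) = 0.071743

Answer: Gamma = 0.071743


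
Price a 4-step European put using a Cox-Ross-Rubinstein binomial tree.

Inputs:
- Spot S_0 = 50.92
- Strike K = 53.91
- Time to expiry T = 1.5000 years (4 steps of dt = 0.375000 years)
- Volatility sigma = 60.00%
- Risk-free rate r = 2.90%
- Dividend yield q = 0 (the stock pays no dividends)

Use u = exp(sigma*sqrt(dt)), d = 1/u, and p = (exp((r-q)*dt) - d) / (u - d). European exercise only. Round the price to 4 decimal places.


Answer: Price = V(0,0) = 14.6388

Derivation:
dt = T/N = 0.375000
u = exp(sigma*sqrt(dt)) = 1.444009; d = 1/u = 0.692516
p = (exp((r-q)*dt) - d) / (u - d) = 0.423714
Discount per step: exp(-r*dt) = 0.989184
Stock lattice S(k, i) with i counting down-moves:
  k=0: S(0,0) = 50.9200
  k=1: S(1,0) = 73.5290; S(1,1) = 35.2629
  k=2: S(2,0) = 106.1765; S(2,1) = 50.9200; S(2,2) = 24.4202
  k=3: S(3,0) = 153.3198; S(3,1) = 73.5290; S(3,2) = 35.2629; S(3,3) = 16.9114
  k=4: S(4,0) = 221.3953; S(4,1) = 106.1765; S(4,2) = 50.9200; S(4,3) = 24.4202; S(4,4) = 11.7114
Terminal payoffs V(N, i) = max(K - S_T, 0):
  V(4,0) = 0.000000; V(4,1) = 0.000000; V(4,2) = 2.990000; V(4,3) = 29.489844; V(4,4) = 42.198609
Backward induction: V(k, i) = exp(-r*dt) * [p * V(k+1, i) + (1-p) * V(k+1, i+1)].
  V(3,0) = exp(-r*dt) * [p*0.000000 + (1-p)*0.000000] = 0.000000
  V(3,1) = exp(-r*dt) * [p*0.000000 + (1-p)*2.990000] = 1.704458
  V(3,2) = exp(-r*dt) * [p*2.990000 + (1-p)*29.489844] = 18.063974
  V(3,3) = exp(-r*dt) * [p*29.489844 + (1-p)*42.198609] = 36.415548
  V(2,0) = exp(-r*dt) * [p*0.000000 + (1-p)*1.704458] = 0.971631
  V(2,1) = exp(-r*dt) * [p*1.704458 + (1-p)*18.063974] = 11.011812
  V(2,2) = exp(-r*dt) * [p*18.063974 + (1-p)*36.415548] = 28.329961
  V(1,0) = exp(-r*dt) * [p*0.971631 + (1-p)*11.011812] = 6.684557
  V(1,1) = exp(-r*dt) * [p*11.011812 + (1-p)*28.329961] = 20.764969
  V(0,0) = exp(-r*dt) * [p*6.684557 + (1-p)*20.764969] = 14.638836


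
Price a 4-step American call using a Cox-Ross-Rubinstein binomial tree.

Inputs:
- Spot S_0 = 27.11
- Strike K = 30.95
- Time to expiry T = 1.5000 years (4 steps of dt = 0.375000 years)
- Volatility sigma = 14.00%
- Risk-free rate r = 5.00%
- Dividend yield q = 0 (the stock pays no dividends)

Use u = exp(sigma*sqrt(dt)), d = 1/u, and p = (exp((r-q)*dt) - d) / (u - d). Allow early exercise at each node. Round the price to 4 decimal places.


dt = T/N = 0.375000
u = exp(sigma*sqrt(dt)) = 1.089514; d = 1/u = 0.917840
p = (exp((r-q)*dt) - d) / (u - d) = 0.588829
Discount per step: exp(-r*dt) = 0.981425
Stock lattice S(k, i) with i counting down-moves:
  k=0: S(0,0) = 27.1100
  k=1: S(1,0) = 29.5367; S(1,1) = 24.8826
  k=2: S(2,0) = 32.1807; S(2,1) = 27.1100; S(2,2) = 22.8383
  k=3: S(3,0) = 35.0613; S(3,1) = 29.5367; S(3,2) = 24.8826; S(3,3) = 20.9619
  k=4: S(4,0) = 38.1998; S(4,1) = 32.1807; S(4,2) = 27.1100; S(4,3) = 22.8383; S(4,4) = 19.2397
Terminal payoffs V(N, i) = max(S_T - K, 0):
  V(4,0) = 7.249836; V(4,1) = 1.230702; V(4,2) = 0.000000; V(4,3) = 0.000000; V(4,4) = 0.000000
Backward induction: V(k, i) = exp(-r*dt) * [p * V(k+1, i) + (1-p) * V(k+1, i+1)]; then take max(V_cont, immediate exercise) for American.
  V(3,0) = exp(-r*dt) * [p*7.249836 + (1-p)*1.230702] = 4.686245; exercise = 4.111340; V(3,0) = max -> 4.686245
  V(3,1) = exp(-r*dt) * [p*1.230702 + (1-p)*0.000000] = 0.711212; exercise = 0.000000; V(3,1) = max -> 0.711212
  V(3,2) = exp(-r*dt) * [p*0.000000 + (1-p)*0.000000] = 0.000000; exercise = 0.000000; V(3,2) = max -> 0.000000
  V(3,3) = exp(-r*dt) * [p*0.000000 + (1-p)*0.000000] = 0.000000; exercise = 0.000000; V(3,3) = max -> 0.000000
  V(2,0) = exp(-r*dt) * [p*4.686245 + (1-p)*0.711212] = 2.995137; exercise = 1.230702; V(2,0) = max -> 2.995137
  V(2,1) = exp(-r*dt) * [p*0.711212 + (1-p)*0.000000] = 0.411003; exercise = 0.000000; V(2,1) = max -> 0.411003
  V(2,2) = exp(-r*dt) * [p*0.000000 + (1-p)*0.000000] = 0.000000; exercise = 0.000000; V(2,2) = max -> 0.000000
  V(1,0) = exp(-r*dt) * [p*2.995137 + (1-p)*0.411003] = 1.896717; exercise = 0.000000; V(1,0) = max -> 1.896717
  V(1,1) = exp(-r*dt) * [p*0.411003 + (1-p)*0.000000] = 0.237515; exercise = 0.000000; V(1,1) = max -> 0.237515
  V(0,0) = exp(-r*dt) * [p*1.896717 + (1-p)*0.237515] = 1.191941; exercise = 0.000000; V(0,0) = max -> 1.191941

Answer: Price = V(0,0) = 1.1919


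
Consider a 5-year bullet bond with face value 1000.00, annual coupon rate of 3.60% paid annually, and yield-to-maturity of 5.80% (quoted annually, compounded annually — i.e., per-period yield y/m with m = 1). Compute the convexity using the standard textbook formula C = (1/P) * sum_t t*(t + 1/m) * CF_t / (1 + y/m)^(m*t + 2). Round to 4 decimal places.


Coupon per period c = face * coupon_rate / m = 36.000000
Periods per year m = 1; per-period yield y/m = 0.058000
Number of cashflows N = 5
Cashflows (t years, CF_t, discount factor 1/(1+y/m)^(m*t), PV):
  t = 1.0000: CF_t = 36.000000, DF = 0.945180, PV = 34.026465
  t = 2.0000: CF_t = 36.000000, DF = 0.893364, PV = 32.161120
  t = 3.0000: CF_t = 36.000000, DF = 0.844390, PV = 30.398034
  t = 4.0000: CF_t = 36.000000, DF = 0.798100, PV = 28.731601
  t = 5.0000: CF_t = 1036.000000, DF = 0.754348, PV = 781.504381
Price P = sum_t PV_t = 906.821601
Convexity numerator sum_t t*(t + 1/m) * CF_t / (1+y/m)^(m*t + 2):
  t = 1.0000: term = 60.796068
  t = 2.0000: term = 172.389607
  t = 3.0000: term = 325.878275
  t = 4.0000: term = 513.355820
  t = 5.0000: term = 20945.046855
Convexity = (1/P) * sum = 22017.466625 / 906.821601 = 24.279822

Answer: Convexity = 24.2798


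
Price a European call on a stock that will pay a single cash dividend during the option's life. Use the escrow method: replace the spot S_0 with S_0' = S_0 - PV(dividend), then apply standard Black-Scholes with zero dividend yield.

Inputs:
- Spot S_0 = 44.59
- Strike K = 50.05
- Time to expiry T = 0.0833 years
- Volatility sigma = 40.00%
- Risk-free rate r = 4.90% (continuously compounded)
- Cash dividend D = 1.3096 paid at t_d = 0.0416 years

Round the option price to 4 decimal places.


Answer: Price = 0.2867

Derivation:
PV(D) = D * exp(-r * t_d) = 1.3096 * 0.99796368 = 1.30693323
S_0' = S_0 - PV(D) = 44.5900 - 1.30693323 = 43.28306677
d1 = (ln(S_0'/K) + (r + sigma^2/2)*T) / (sigma*sqrt(T)) = -1.16516986
d2 = d1 - sigma*sqrt(T) = -1.28061681
exp(-rT) = 0.99592662
N(d1) = 0.12197512; N(d2) = 0.10016415
C = S_0' * N(d1) - K * exp(-rT) * N(d2) = 43.28306677 * 0.12197512 - 50.0500 * 0.99592662 * 0.10016415 = 0.2867


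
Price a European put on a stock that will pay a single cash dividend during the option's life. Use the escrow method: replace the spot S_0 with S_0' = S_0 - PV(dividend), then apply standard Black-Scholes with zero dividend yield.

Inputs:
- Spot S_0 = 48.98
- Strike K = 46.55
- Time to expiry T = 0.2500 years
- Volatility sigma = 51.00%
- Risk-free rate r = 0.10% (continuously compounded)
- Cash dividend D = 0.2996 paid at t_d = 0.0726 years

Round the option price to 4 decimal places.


PV(D) = D * exp(-r * t_d) = 0.2996 * 0.99992740 = 0.29957825
S_0' = S_0 - PV(D) = 48.9800 - 0.29957825 = 48.68042175
d1 = (ln(S_0'/K) + (r + sigma^2/2)*T) / (sigma*sqrt(T)) = 0.30397031
d2 = d1 - sigma*sqrt(T) = 0.04897031
exp(-rT) = 0.99975003
N(-d1) = 0.38057526; N(-d2) = 0.48047148
P = K * exp(-rT) * N(-d2) - S_0' * N(-d1) = 46.5500 * 0.99975003 * 0.48047148 - 48.68042175 * 0.38057526 = 3.8338

Answer: Price = 3.8338


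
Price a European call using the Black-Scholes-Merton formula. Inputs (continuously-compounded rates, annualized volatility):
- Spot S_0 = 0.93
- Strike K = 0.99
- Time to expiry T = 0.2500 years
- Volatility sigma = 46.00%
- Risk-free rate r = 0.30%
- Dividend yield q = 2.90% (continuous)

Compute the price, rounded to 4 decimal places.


d1 = (ln(S/K) + (r - q + 0.5*sigma^2) * T) / (sigma * sqrt(T)) = -0.18508851
d2 = d1 - sigma * sqrt(T) = -0.41508851
exp(-rT) = 0.99925028; exp(-qT) = 0.99277622
C = S_0 * exp(-qT) * N(d1) - K * exp(-rT) * N(d2)
N(d1) = 0.42657981; N(d2) = 0.33903856
C = 0.9300 * 0.99277622 * 0.42657981 - 0.9900 * 0.99925028 * 0.33903856 = 0.0585

Answer: Price = 0.0585


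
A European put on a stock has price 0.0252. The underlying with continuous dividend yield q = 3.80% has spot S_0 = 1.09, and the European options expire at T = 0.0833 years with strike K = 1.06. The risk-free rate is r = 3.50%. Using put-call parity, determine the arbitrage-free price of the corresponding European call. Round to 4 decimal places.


Answer: Call price = 0.0548

Derivation:
Put-call parity: C - P = S_0 * exp(-qT) - K * exp(-rT).
S_0 * exp(-qT) = 1.0900 * 0.99683960 = 1.08655517
K * exp(-rT) = 1.0600 * 0.99708875 = 1.05691407
C = P + S*exp(-qT) - K*exp(-rT)
C = 0.0252 + 1.08655517 - 1.05691407 = 0.0548


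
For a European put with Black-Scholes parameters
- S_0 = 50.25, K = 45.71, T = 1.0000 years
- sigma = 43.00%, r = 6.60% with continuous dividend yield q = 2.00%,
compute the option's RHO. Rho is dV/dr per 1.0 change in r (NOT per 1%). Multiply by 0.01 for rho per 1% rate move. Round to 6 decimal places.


Answer: Rho = -19.484021

Derivation:
d1 = 0.5421940805; d2 = 0.1121940805
phi(d1) = 0.3444088728; exp(-qT) = 0.9801986733; exp(-rT) = 0.9361308643
N(-d2) = 0.4553347613
Rho = -K*T*exp(-rT)*N(-d2) = -45.7100 * 1.0000 * 0.9361308643 * 0.4553347613 = -19.484021


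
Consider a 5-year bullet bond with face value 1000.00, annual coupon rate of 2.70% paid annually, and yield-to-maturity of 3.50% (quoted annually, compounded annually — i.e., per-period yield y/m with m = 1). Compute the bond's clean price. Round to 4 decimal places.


Coupon per period c = face * coupon_rate / m = 27.000000
Periods per year m = 1; per-period yield y/m = 0.035000
Number of cashflows N = 5
Cashflows (t years, CF_t, discount factor 1/(1+y/m)^(m*t), PV):
  t = 1.0000: CF_t = 27.000000, DF = 0.966184, PV = 26.086957
  t = 2.0000: CF_t = 27.000000, DF = 0.933511, PV = 25.204789
  t = 3.0000: CF_t = 27.000000, DF = 0.901943, PV = 24.352453
  t = 4.0000: CF_t = 27.000000, DF = 0.871442, PV = 23.528940
  t = 5.0000: CF_t = 1027.000000, DF = 0.841973, PV = 864.706442
Price P = sum_t PV_t = 963.879581

Answer: Price = 963.8796


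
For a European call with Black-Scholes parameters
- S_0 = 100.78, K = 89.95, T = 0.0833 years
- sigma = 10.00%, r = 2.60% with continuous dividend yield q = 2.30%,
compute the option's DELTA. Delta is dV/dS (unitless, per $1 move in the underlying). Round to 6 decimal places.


Answer: Delta = 0.998049

Derivation:
d1 = 3.9620745428; d2 = 3.9332128034
phi(d1) = 0.0001556414; exp(-qT) = 0.9980859342; exp(-rT) = 0.9978365437
N(d1) = 0.9999628493
Delta = exp(-qT) * N(d1) = 0.9980859342 * 0.9999628493 = 0.998049


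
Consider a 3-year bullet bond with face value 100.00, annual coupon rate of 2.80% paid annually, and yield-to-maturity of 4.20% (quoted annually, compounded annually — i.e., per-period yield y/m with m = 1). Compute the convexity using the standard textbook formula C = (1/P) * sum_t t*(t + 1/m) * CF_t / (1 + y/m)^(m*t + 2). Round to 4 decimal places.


Answer: Convexity = 10.6464

Derivation:
Coupon per period c = face * coupon_rate / m = 2.800000
Periods per year m = 1; per-period yield y/m = 0.042000
Number of cashflows N = 3
Cashflows (t years, CF_t, discount factor 1/(1+y/m)^(m*t), PV):
  t = 1.0000: CF_t = 2.800000, DF = 0.959693, PV = 2.687140
  t = 2.0000: CF_t = 2.800000, DF = 0.921010, PV = 2.578829
  t = 3.0000: CF_t = 102.800000, DF = 0.883887, PV = 90.863604
Price P = sum_t PV_t = 96.129573
Convexity numerator sum_t t*(t + 1/m) * CF_t / (1+y/m)^(m*t + 2):
  t = 1.0000: term = 4.949768
  t = 2.0000: term = 14.250772
  t = 3.0000: term = 1004.235954
Convexity = (1/P) * sum = 1023.436494 / 96.129573 = 10.646427


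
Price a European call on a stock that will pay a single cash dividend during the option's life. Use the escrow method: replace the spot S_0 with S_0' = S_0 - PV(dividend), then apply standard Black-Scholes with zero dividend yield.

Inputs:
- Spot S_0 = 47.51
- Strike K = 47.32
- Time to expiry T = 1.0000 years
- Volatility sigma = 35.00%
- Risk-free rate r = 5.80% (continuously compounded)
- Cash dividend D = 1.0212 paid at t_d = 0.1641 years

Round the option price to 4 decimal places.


Answer: Price = 7.2958

Derivation:
PV(D) = D * exp(-r * t_d) = 1.0212 * 0.99052735 = 1.01152653
S_0' = S_0 - PV(D) = 47.5100 - 1.01152653 = 46.49847347
d1 = (ln(S_0'/K) + (r + sigma^2/2)*T) / (sigma*sqrt(T)) = 0.29067556
d2 = d1 - sigma*sqrt(T) = -0.05932444
exp(-rT) = 0.94364995
N(d1) = 0.61435027; N(d2) = 0.47634685
C = S_0' * N(d1) - K * exp(-rT) * N(d2) = 46.49847347 * 0.61435027 - 47.3200 * 0.94364995 * 0.47634685 = 7.2958


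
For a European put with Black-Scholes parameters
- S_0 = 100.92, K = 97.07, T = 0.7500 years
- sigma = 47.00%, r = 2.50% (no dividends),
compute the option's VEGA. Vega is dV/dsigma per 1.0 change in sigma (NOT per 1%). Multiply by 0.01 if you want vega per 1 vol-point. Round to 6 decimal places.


d1 = 0.3451406200; d2 = -0.0618913198
phi(d1) = 0.3758746545; exp(-qT) = 1.0000000000; exp(-rT) = 0.9814246877
Vega = S * exp(-qT) * phi(d1) * sqrt(T) = 100.9200 * 1.0000000000 * 0.3758746545 * 0.8660254038 = 32.851176

Answer: Vega = 32.851176


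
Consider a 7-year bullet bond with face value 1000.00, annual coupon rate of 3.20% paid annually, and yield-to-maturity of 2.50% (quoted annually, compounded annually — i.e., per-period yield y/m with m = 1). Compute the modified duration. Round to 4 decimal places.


Coupon per period c = face * coupon_rate / m = 32.000000
Periods per year m = 1; per-period yield y/m = 0.025000
Number of cashflows N = 7
Cashflows (t years, CF_t, discount factor 1/(1+y/m)^(m*t), PV):
  t = 1.0000: CF_t = 32.000000, DF = 0.975610, PV = 31.219512
  t = 2.0000: CF_t = 32.000000, DF = 0.951814, PV = 30.458061
  t = 3.0000: CF_t = 32.000000, DF = 0.928599, PV = 29.715181
  t = 4.0000: CF_t = 32.000000, DF = 0.905951, PV = 28.990421
  t = 5.0000: CF_t = 32.000000, DF = 0.883854, PV = 28.283337
  t = 6.0000: CF_t = 32.000000, DF = 0.862297, PV = 27.593500
  t = 7.0000: CF_t = 1032.000000, DF = 0.841265, PV = 868.185723
Price P = sum_t PV_t = 1044.445734
First compute Macaulay numerator sum_t t * PV_t:
  t * PV_t at t = 1.0000: 31.219512
  t * PV_t at t = 2.0000: 60.916121
  t * PV_t at t = 3.0000: 89.145543
  t * PV_t at t = 4.0000: 115.961683
  t * PV_t at t = 5.0000: 141.416686
  t * PV_t at t = 6.0000: 165.560998
  t * PV_t at t = 7.0000: 6077.300058
Macaulay duration D = 6681.520602 / 1044.445734 = 6.397193
Modified duration = D / (1 + y/m) = 6.397193 / (1 + 0.025000) = 6.241164

Answer: Modified duration = 6.2412


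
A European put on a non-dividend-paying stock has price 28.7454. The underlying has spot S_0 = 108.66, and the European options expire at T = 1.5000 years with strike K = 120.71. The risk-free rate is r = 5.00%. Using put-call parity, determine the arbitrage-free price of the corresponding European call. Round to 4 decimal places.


Answer: Call price = 25.4175

Derivation:
Put-call parity: C - P = S_0 * exp(-qT) - K * exp(-rT).
S_0 * exp(-qT) = 108.6600 * 1.00000000 = 108.66000000
K * exp(-rT) = 120.7100 * 0.92774349 = 111.98791623
C = P + S*exp(-qT) - K*exp(-rT)
C = 28.7454 + 108.66000000 - 111.98791623 = 25.4175


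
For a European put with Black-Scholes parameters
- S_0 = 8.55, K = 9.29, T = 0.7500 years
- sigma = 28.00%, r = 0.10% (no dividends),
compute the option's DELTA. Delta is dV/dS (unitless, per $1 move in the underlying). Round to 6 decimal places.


Answer: Delta = -0.586278

Derivation:
d1 = -0.2179797071; d2 = -0.4604668201
phi(d1) = 0.3895760784; exp(-qT) = 1.0000000000; exp(-rT) = 0.9992502812
N(-d1) = 0.5862775387
Delta = -exp(-qT) * N(-d1) = -1.0000000000 * 0.5862775387 = -0.586278


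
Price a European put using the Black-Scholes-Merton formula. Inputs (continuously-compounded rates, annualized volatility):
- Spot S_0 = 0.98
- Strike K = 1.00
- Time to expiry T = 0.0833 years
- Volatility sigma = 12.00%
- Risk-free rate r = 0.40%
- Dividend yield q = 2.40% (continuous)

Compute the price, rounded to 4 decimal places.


d1 = (ln(S/K) + (r - q + 0.5*sigma^2) * T) / (sigma * sqrt(T)) = -0.61410446
d2 = d1 - sigma * sqrt(T) = -0.64873854
exp(-rT) = 0.99966686; exp(-qT) = 0.99800280
P = K * exp(-rT) * N(-d2) - S_0 * exp(-qT) * N(-d1)
N(-d1) = 0.73042685; N(-d2) = 0.74174631
P = 1.0000 * 0.99966686 * 0.74174631 - 0.9800 * 0.99800280 * 0.73042685 = 0.0271

Answer: Price = 0.0271


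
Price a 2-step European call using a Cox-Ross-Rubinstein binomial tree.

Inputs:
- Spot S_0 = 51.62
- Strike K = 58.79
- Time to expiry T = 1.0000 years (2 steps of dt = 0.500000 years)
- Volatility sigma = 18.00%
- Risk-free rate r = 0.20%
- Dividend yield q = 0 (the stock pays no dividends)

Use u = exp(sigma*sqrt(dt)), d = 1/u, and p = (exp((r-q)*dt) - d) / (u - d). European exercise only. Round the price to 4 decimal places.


Answer: Price = V(0,0) = 1.7340

Derivation:
dt = T/N = 0.500000
u = exp(sigma*sqrt(dt)) = 1.135734; d = 1/u = 0.880488
p = (exp((r-q)*dt) - d) / (u - d) = 0.472143
Discount per step: exp(-r*dt) = 0.999000
Stock lattice S(k, i) with i counting down-moves:
  k=0: S(0,0) = 51.6200
  k=1: S(1,0) = 58.6266; S(1,1) = 45.4508
  k=2: S(2,0) = 66.5842; S(2,1) = 51.6200; S(2,2) = 40.0189
Terminal payoffs V(N, i) = max(S_T - K, 0):
  V(2,0) = 7.794222; V(2,1) = 0.000000; V(2,2) = 0.000000
Backward induction: V(k, i) = exp(-r*dt) * [p * V(k+1, i) + (1-p) * V(k+1, i+1)].
  V(1,0) = exp(-r*dt) * [p*7.794222 + (1-p)*0.000000] = 3.676308
  V(1,1) = exp(-r*dt) * [p*0.000000 + (1-p)*0.000000] = 0.000000
  V(0,0) = exp(-r*dt) * [p*3.676308 + (1-p)*0.000000] = 1.734007


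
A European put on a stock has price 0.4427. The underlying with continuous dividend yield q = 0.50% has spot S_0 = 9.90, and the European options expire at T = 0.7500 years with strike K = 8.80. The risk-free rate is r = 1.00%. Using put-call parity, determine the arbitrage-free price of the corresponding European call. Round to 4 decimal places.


Answer: Call price = 1.5714

Derivation:
Put-call parity: C - P = S_0 * exp(-qT) - K * exp(-rT).
S_0 * exp(-qT) = 9.9000 * 0.99625702 = 9.86294452
K * exp(-rT) = 8.8000 * 0.99252805 = 8.73424688
C = P + S*exp(-qT) - K*exp(-rT)
C = 0.4427 + 9.86294452 - 8.73424688 = 1.5714


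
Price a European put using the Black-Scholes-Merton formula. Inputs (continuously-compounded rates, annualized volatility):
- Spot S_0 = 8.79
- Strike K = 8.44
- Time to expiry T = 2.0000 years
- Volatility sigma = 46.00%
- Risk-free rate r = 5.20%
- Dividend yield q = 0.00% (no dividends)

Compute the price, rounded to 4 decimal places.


d1 = (ln(S/K) + (r - q + 0.5*sigma^2) * T) / (sigma * sqrt(T)) = 0.54759641
d2 = d1 - sigma * sqrt(T) = -0.10294183
exp(-rT) = 0.90122530; exp(-qT) = 1.00000000
P = K * exp(-rT) * N(-d2) - S_0 * exp(-qT) * N(-d1)
N(-d1) = 0.29198453; N(-d2) = 0.54099543
P = 8.4400 * 0.90122530 * 0.54099543 - 8.7900 * 1.00000000 * 0.29198453 = 1.5485

Answer: Price = 1.5485


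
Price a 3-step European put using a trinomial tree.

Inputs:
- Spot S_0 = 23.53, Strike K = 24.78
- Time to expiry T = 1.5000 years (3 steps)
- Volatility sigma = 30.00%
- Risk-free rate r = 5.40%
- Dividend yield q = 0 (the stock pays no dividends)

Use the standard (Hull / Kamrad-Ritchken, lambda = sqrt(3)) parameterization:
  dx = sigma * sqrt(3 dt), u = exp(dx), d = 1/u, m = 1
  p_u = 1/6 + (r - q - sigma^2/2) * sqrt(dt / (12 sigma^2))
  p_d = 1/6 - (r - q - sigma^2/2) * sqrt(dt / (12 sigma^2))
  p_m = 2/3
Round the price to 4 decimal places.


Answer: Price = V(0,0) = 2.9553

Derivation:
dt = T/N = 0.500000; dx = sigma*sqrt(3*dt) = 0.367423
u = exp(dx) = 1.444009; d = 1/u = 0.692516
p_u = 0.172790, p_m = 0.666667, p_d = 0.160543
Discount per step: exp(-r*dt) = 0.973361
Stock lattice S(k, j) with j the centered position index:
  k=0: S(0,+0) = 23.5300
  k=1: S(1,-1) = 16.2949; S(1,+0) = 23.5300; S(1,+1) = 33.9775
  k=2: S(2,-2) = 11.2845; S(2,-1) = 16.2949; S(2,+0) = 23.5300; S(2,+1) = 33.9775; S(2,+2) = 49.0639
  k=3: S(3,-3) = 7.8147; S(3,-2) = 11.2845; S(3,-1) = 16.2949; S(3,+0) = 23.5300; S(3,+1) = 33.9775; S(3,+2) = 49.0639; S(3,+3) = 70.8487
Terminal payoffs V(N, j) = max(K - S_T, 0):
  V(3,-3) = 16.965306; V(3,-2) = 13.495509; V(3,-1) = 8.485091; V(3,+0) = 1.250000; V(3,+1) = 0.000000; V(3,+2) = 0.000000; V(3,+3) = 0.000000
Backward induction: V(k, j) = exp(-r*dt) * [p_u * V(k+1, j+1) + p_m * V(k+1, j) + p_d * V(k+1, j-1)]
  V(2,-2) = exp(-r*dt) * [p_u*8.485091 + p_m*13.495509 + p_d*16.965306] = 12.835528
  V(2,-1) = exp(-r*dt) * [p_u*1.250000 + p_m*8.485091 + p_d*13.495509] = 7.825166
  V(2,+0) = exp(-r*dt) * [p_u*0.000000 + p_m*1.250000 + p_d*8.485091] = 2.137068
  V(2,+1) = exp(-r*dt) * [p_u*0.000000 + p_m*0.000000 + p_d*1.250000] = 0.195333
  V(2,+2) = exp(-r*dt) * [p_u*0.000000 + p_m*0.000000 + p_d*0.000000] = 0.000000
  V(1,-1) = exp(-r*dt) * [p_u*2.137068 + p_m*7.825166 + p_d*12.835528] = 7.442997
  V(1,+0) = exp(-r*dt) * [p_u*0.195333 + p_m*2.137068 + p_d*7.825166] = 2.642422
  V(1,+1) = exp(-r*dt) * [p_u*0.000000 + p_m*0.195333 + p_d*2.137068] = 0.460705
  V(0,+0) = exp(-r*dt) * [p_u*0.460705 + p_m*2.642422 + p_d*7.442997] = 2.955261


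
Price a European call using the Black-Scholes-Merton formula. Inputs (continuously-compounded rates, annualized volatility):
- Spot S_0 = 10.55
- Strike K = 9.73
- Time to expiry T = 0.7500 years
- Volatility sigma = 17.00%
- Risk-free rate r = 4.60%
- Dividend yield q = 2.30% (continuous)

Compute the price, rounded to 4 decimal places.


d1 = (ln(S/K) + (r - q + 0.5*sigma^2) * T) / (sigma * sqrt(T)) = 0.74036317
d2 = d1 - sigma * sqrt(T) = 0.59313885
exp(-rT) = 0.96608834; exp(-qT) = 0.98289793
C = S_0 * exp(-qT) * N(d1) - K * exp(-rT) * N(d2)
N(d1) = 0.77046017; N(d2) = 0.72345589
C = 10.5500 * 0.98289793 * 0.77046017 - 9.7300 * 0.96608834 * 0.72345589 = 1.1888

Answer: Price = 1.1888


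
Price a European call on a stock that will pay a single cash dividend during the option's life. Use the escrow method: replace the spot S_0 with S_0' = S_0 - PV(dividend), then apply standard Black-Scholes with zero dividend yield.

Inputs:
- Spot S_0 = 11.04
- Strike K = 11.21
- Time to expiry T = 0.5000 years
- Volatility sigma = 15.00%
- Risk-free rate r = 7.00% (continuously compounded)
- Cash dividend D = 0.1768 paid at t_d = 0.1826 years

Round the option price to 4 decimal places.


Answer: Price = 0.4795

Derivation:
PV(D) = D * exp(-r * t_d) = 0.1768 * 0.98729934 = 0.17455452
S_0' = S_0 - PV(D) = 11.0400 - 0.17455452 = 10.86544548
d1 = (ln(S_0'/K) + (r + sigma^2/2)*T) / (sigma*sqrt(T)) = 0.08868417
d2 = d1 - sigma*sqrt(T) = -0.01738185
exp(-rT) = 0.96560542
N(d1) = 0.53533354; N(d2) = 0.49306600
C = S_0' * N(d1) - K * exp(-rT) * N(d2) = 10.86544548 * 0.53533354 - 11.2100 * 0.96560542 * 0.49306600 = 0.4795


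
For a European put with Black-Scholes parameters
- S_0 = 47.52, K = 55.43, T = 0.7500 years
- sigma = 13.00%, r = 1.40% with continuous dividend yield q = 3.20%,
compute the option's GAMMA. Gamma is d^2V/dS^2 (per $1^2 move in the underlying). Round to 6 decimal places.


Answer: Gamma = 0.026141

Derivation:
d1 = -1.4312316730; d2 = -1.5438149755
phi(d1) = 0.1432519109; exp(-qT) = 0.9762857098; exp(-rT) = 0.9895549326
Gamma = exp(-qT) * phi(d1) / (S * sigma * sqrt(T)) = 0.9762857098 * 0.1432519109 / (47.5200 * 0.1300 * 0.8660254038) = 0.026141


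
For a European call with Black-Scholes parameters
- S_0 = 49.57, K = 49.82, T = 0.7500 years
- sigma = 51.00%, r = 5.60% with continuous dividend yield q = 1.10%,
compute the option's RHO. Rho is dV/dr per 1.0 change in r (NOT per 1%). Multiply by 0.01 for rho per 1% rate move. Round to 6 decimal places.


Answer: Rho = 15.695976

Derivation:
d1 = 0.2858603872; d2 = -0.1558125687
phi(d1) = 0.3829707691; exp(-qT) = 0.9917839379; exp(-rT) = 0.9588697806
N(d2) = 0.4380903816
Rho = K*T*exp(-rT)*N(d2) = 49.8200 * 0.7500 * 0.9588697806 * 0.4380903816 = 15.695976


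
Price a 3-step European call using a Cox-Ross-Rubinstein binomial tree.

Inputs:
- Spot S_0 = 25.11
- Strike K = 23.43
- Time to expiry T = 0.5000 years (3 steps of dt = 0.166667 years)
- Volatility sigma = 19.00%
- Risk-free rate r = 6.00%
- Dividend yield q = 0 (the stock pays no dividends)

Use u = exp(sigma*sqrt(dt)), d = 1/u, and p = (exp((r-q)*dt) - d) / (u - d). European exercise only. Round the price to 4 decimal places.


dt = T/N = 0.166667
u = exp(sigma*sqrt(dt)) = 1.080655; d = 1/u = 0.925365
p = (exp((r-q)*dt) - d) / (u - d) = 0.545337
Discount per step: exp(-r*dt) = 0.990050
Stock lattice S(k, i) with i counting down-moves:
  k=0: S(0,0) = 25.1100
  k=1: S(1,0) = 27.1352; S(1,1) = 23.2359
  k=2: S(2,0) = 29.3238; S(2,1) = 25.1100; S(2,2) = 21.5017
  k=3: S(3,0) = 31.6889; S(3,1) = 27.1352; S(3,2) = 23.2359; S(3,3) = 19.8969
Terminal payoffs V(N, i) = max(S_T - K, 0):
  V(3,0) = 8.258939; V(3,1) = 3.705243; V(3,2) = 0.000000; V(3,3) = 0.000000
Backward induction: V(k, i) = exp(-r*dt) * [p * V(k+1, i) + (1-p) * V(k+1, i+1)].
  V(2,0) = exp(-r*dt) * [p*8.258939 + (1-p)*3.705243] = 6.126963
  V(2,1) = exp(-r*dt) * [p*3.705243 + (1-p)*0.000000] = 2.000499
  V(2,2) = exp(-r*dt) * [p*0.000000 + (1-p)*0.000000] = 0.000000
  V(1,0) = exp(-r*dt) * [p*6.126963 + (1-p)*2.000499] = 4.208515
  V(1,1) = exp(-r*dt) * [p*2.000499 + (1-p)*0.000000] = 1.080090
  V(0,0) = exp(-r*dt) * [p*4.208515 + (1-p)*1.080090] = 2.758412

Answer: Price = V(0,0) = 2.7584


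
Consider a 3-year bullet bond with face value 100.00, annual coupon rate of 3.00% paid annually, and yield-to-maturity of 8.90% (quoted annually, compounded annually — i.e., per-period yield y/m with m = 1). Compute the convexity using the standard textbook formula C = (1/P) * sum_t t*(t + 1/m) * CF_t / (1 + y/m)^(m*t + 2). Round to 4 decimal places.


Answer: Convexity = 9.6951

Derivation:
Coupon per period c = face * coupon_rate / m = 3.000000
Periods per year m = 1; per-period yield y/m = 0.089000
Number of cashflows N = 3
Cashflows (t years, CF_t, discount factor 1/(1+y/m)^(m*t), PV):
  t = 1.0000: CF_t = 3.000000, DF = 0.918274, PV = 2.754821
  t = 2.0000: CF_t = 3.000000, DF = 0.843226, PV = 2.529679
  t = 3.0000: CF_t = 103.000000, DF = 0.774313, PV = 79.754204
Price P = sum_t PV_t = 85.038705
Convexity numerator sum_t t*(t + 1/m) * CF_t / (1+y/m)^(m*t + 2):
  t = 1.0000: term = 4.645876
  t = 2.0000: term = 12.798556
  t = 3.0000: term = 807.010289
Convexity = (1/P) * sum = 824.454722 / 85.038705 = 9.695053
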